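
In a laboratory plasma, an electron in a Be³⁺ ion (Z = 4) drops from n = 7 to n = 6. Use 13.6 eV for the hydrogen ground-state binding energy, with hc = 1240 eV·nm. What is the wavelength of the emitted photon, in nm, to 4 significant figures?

For Z = 4 the level energies scale as Z², so the effective Rydberg energy is 13.6 × 16 = 217.6 eV.
ΔE = 217.6 × (1/6² − 1/7²) = 217.6 × 0.007370 = 1.604 eV.
λ = hc/ΔE = 1240 / 1.604 = 773.2 nm.

773.2 nm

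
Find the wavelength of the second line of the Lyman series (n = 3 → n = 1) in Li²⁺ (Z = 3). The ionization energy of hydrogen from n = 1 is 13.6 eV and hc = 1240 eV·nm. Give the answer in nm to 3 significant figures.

11.4 nm

The Lyman series terminates on n_f = 1; the second line has n_i = 1+2 = 3.
ΔE = 122.4 × (1/1² − 1/3²) = 108.8 eV.
λ = 1240 / 108.8 = 11.4 nm.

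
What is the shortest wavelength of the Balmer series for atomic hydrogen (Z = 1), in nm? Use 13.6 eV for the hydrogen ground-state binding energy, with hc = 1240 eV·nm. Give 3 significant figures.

365 nm

The Balmer series has lower level n_f = 2; the series limit corresponds to n_i → ∞.
ΔE_max = 13.6 × 1 / 2² = 3.400 eV.
λ_min = 1240 / 3.400 = 365 nm.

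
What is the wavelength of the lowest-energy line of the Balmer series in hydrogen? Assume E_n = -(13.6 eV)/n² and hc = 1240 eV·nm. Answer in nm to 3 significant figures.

656 nm

The Balmer series terminates on n_f = 2; the first line has n_i = 2+1 = 3.
ΔE = 13.60 × (1/2² − 1/3²) = 1.889 eV.
λ = 1240 / 1.889 = 656 nm.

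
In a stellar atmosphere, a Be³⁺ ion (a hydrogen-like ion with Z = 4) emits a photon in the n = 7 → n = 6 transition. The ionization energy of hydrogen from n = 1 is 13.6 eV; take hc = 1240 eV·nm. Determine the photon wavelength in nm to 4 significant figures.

For Z = 4 the level energies scale as Z², so the effective Rydberg energy is 13.6 × 16 = 217.6 eV.
ΔE = 217.6 × (1/6² − 1/7²) = 217.6 × 0.007370 = 1.604 eV.
λ = hc/ΔE = 1240 / 1.604 = 773.2 nm.

773.2 nm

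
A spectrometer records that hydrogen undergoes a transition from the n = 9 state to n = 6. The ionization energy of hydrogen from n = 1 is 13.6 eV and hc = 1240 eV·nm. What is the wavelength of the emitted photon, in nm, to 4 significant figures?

ΔE = 13.60 × (1/6² − 1/9²) = 13.60 × 0.01543 = 0.2099 eV.
λ = hc/ΔE = 1240 / 0.2099 = 5908 nm.

5908 nm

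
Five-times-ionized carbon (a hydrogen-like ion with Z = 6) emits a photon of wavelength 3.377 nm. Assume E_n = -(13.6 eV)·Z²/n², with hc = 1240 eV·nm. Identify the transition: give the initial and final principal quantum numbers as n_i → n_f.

n_i = 2, n_f = 1

The photon energy is ΔE = hc/λ = 1240 / 3.377 = 367.2 eV.
With Z = 6, ΔE = 489.6 × (1/n_f² − 1/n_i²), so 1/n_f² − 1/n_i² = 0.7500.
Trying n_f = 1 gives 1/n_i² = 0.2500, i.e. n_i ≈ 2; this pair matches.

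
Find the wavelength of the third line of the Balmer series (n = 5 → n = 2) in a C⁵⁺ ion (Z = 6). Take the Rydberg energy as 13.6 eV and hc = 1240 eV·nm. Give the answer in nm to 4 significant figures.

12.06 nm

The Balmer series terminates on n_f = 2; the third line has n_i = 2+3 = 5.
ΔE = 489.6 × (1/2² − 1/5²) = 102.8 eV.
λ = 1240 / 102.8 = 12.06 nm.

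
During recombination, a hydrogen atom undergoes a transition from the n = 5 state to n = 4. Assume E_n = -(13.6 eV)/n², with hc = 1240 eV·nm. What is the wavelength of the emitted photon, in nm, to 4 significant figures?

ΔE = 13.60 × (1/4² − 1/5²) = 13.60 × 0.02250 = 0.3060 eV.
λ = hc/ΔE = 1240 / 0.3060 = 4052 nm.

4052 nm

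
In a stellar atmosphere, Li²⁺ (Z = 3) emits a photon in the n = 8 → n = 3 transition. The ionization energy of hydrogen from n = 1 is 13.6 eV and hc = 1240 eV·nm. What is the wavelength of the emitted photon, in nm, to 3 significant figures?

For Z = 3 the level energies scale as Z², so the effective Rydberg energy is 13.6 × 9 = 122.4 eV.
ΔE = 122.4 × (1/3² − 1/8²) = 122.4 × 0.09549 = 11.69 eV.
λ = hc/ΔE = 1240 / 11.69 = 106 nm.

106 nm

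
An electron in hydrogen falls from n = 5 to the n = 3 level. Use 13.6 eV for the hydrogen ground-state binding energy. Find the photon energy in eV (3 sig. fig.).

0.967 eV

E_5 = −13.60/25 = −0.5440 eV and E_3 = −13.60/9 = −1.511 eV.
The photon energy is |E_5 − E_3| = 0.967 eV.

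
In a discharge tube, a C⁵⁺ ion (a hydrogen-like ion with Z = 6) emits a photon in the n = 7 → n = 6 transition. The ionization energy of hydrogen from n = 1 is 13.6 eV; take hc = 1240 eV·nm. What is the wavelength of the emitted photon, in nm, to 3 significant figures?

For Z = 6 the level energies scale as Z², so the effective Rydberg energy is 13.6 × 36 = 489.6 eV.
ΔE = 489.6 × (1/6² − 1/7²) = 489.6 × 0.007370 = 3.608 eV.
λ = hc/ΔE = 1240 / 3.608 = 344 nm.

344 nm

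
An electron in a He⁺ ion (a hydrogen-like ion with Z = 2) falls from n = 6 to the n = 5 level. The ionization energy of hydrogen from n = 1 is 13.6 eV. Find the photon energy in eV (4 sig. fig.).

0.6649 eV

The Bohr energies scale as Z², so for Z = 2: E_n = −54.40/n² eV.
E_6 = −54.40/36 = −1.511 eV and E_5 = −54.40/25 = −2.176 eV.
The photon energy is |E_6 − E_5| = 0.6649 eV.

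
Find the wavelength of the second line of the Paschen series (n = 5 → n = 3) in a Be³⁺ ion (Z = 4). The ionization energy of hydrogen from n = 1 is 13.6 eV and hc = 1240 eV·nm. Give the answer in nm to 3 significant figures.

80.1 nm

The Paschen series terminates on n_f = 3; the second line has n_i = 3+2 = 5.
ΔE = 217.6 × (1/3² − 1/5²) = 15.47 eV.
λ = 1240 / 15.47 = 80.1 nm.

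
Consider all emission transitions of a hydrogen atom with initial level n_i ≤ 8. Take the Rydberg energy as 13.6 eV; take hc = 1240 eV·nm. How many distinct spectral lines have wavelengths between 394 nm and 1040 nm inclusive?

7

Enumerate all n_i → n_f pairs with 1 ≤ n_f < n_i ≤ 8 and compute λ = 1240 / [13.6·1·(1/n_f² − 1/n_i²)].
Lines falling in [394, 1040] nm: 7→2 (397.1 nm), 6→2 (410.3 nm), 5→2 (434.2 nm), 4→2 (486.3 nm), 3→2 (656.5 nm), 8→3 (954.9 nm), 7→3 (1005 nm).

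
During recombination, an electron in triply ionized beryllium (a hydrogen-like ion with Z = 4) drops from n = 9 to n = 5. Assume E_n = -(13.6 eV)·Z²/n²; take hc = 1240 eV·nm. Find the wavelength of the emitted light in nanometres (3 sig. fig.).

For Z = 4 the level energies scale as Z², so the effective Rydberg energy is 13.6 × 16 = 217.6 eV.
ΔE = 217.6 × (1/5² − 1/9²) = 217.6 × 0.02765 = 6.018 eV.
λ = hc/ΔE = 1240 / 6.018 = 206 nm.

206 nm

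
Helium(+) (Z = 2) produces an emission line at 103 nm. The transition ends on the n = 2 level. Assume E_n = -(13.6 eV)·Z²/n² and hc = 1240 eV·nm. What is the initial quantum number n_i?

n_i = 6

The photon energy is ΔE = hc/λ = 1240 / 103 = 12.04 eV.
With Z = 2, ΔE = 54.40 × (1/n_f² − 1/n_i²), so 1/n_f² − 1/n_i² = 0.2213.
With n_f = 2: 1/n_i² = 1/4 − 0.2213 = 0.02870, so n_i ≈ 5.90.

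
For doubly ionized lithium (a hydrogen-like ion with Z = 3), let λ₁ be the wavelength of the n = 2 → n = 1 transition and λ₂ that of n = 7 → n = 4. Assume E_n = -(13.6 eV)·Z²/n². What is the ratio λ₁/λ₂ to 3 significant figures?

λ ∝ 1/ΔE ∝ 1/(1/n_f² − 1/n_i²), and the Z² and hc factors cancel in the ratio.
λ₁/λ₂ = (1/4² − 1/7²)/(1/1² − 1/2²) = 0.04209/0.7500 = 0.0561.

0.0561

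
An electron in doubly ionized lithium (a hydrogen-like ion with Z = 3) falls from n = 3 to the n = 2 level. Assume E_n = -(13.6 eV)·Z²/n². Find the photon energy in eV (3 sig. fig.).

The Bohr energies scale as Z², so for Z = 3: E_n = −122.4/n² eV.
E_3 = −122.4/9 = −13.60 eV and E_2 = −122.4/4 = −30.60 eV.
The photon energy is |E_3 − E_2| = 17.0 eV.

17.0 eV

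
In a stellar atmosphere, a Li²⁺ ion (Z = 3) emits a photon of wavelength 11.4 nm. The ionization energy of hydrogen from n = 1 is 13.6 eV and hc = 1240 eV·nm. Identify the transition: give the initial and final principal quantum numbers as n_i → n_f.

The photon energy is ΔE = hc/λ = 1240 / 11.4 = 108.8 eV.
With Z = 3, ΔE = 122.4 × (1/n_f² − 1/n_i²), so 1/n_f² − 1/n_i² = 0.8887.
Trying n_f = 1 gives 1/n_i² = 0.1113, i.e. n_i ≈ 3; this pair matches.

n_i = 3, n_f = 1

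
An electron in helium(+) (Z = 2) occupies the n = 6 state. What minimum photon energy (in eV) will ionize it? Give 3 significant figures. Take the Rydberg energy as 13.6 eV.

E_n = −13.6 Z²/n² = −54.40/n² eV for Z = 2.
E_6 = −54.40/36 = −1.51 eV, so ionization (to E = 0) requires 1.51 eV.

1.51 eV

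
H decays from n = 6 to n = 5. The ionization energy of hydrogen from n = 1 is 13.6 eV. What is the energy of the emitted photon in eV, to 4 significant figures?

E_6 = −13.60/36 = −0.3778 eV and E_5 = −13.60/25 = −0.5440 eV.
The photon energy is |E_6 − E_5| = 0.1662 eV.

0.1662 eV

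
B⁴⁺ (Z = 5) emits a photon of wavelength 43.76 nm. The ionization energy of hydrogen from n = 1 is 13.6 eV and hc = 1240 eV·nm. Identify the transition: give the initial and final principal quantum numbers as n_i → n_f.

n_i = 6, n_f = 3

The photon energy is ΔE = hc/λ = 1240 / 43.76 = 28.34 eV.
With Z = 5, ΔE = 340.0 × (1/n_f² − 1/n_i²), so 1/n_f² − 1/n_i² = 0.08334.
Trying n_f = 3 gives 1/n_i² = 0.02777, i.e. n_i ≈ 6; this pair matches.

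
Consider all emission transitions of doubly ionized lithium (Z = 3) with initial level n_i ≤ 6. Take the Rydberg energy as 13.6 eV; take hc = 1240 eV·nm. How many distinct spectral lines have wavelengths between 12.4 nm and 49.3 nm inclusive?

3

Enumerate all n_i → n_f pairs with 1 ≤ n_f < n_i ≤ 6 and compute λ = 1240 / [13.6·9·(1/n_f² − 1/n_i²)].
Lines falling in [12.4, 49.3] nm: 2→1 (13.51 nm), 6→2 (45.59 nm), 5→2 (48.24 nm).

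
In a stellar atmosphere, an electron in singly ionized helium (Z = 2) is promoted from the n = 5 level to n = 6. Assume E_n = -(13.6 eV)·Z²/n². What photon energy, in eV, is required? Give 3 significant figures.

0.665 eV

The Bohr energies scale as Z², so for Z = 2: E_n = −54.40/n² eV.
E_6 = −54.40/36 = −1.511 eV and E_5 = −54.40/25 = −2.176 eV.
The photon energy is |E_6 − E_5| = 0.665 eV.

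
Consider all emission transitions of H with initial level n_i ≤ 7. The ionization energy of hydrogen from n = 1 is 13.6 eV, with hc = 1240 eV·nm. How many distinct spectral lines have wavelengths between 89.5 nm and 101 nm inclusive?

4

Enumerate all n_i → n_f pairs with 1 ≤ n_f < n_i ≤ 7 and compute λ = 1240 / [13.6·1·(1/n_f² − 1/n_i²)].
Lines falling in [89.5, 101] nm: 7→1 (93.08 nm), 6→1 (93.78 nm), 5→1 (94.98 nm), 4→1 (97.25 nm).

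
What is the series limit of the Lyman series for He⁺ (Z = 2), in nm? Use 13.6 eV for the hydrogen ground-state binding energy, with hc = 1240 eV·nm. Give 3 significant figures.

The Lyman series has lower level n_f = 1; the series limit corresponds to n_i → ∞.
ΔE_max = 13.6 × 4 / 1² = 54.40 eV.
λ_min = 1240 / 54.40 = 22.8 nm.

22.8 nm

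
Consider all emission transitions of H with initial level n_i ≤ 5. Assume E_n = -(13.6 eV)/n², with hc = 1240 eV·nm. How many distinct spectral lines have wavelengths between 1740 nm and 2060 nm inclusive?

Enumerate all n_i → n_f pairs with 1 ≤ n_f < n_i ≤ 5 and compute λ = 1240 / [13.6·1·(1/n_f² − 1/n_i²)].
Lines falling in [1740, 2060] nm: 4→3 (1876 nm).

1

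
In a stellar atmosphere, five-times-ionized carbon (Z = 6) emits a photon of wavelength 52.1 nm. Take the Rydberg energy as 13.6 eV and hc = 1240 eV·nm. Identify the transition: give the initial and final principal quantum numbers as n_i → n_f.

n_i = 4, n_f = 3

The photon energy is ΔE = hc/λ = 1240 / 52.1 = 23.80 eV.
With Z = 6, ΔE = 489.6 × (1/n_f² − 1/n_i²), so 1/n_f² − 1/n_i² = 0.04861.
Trying n_f = 3 gives 1/n_i² = 0.06250, i.e. n_i ≈ 4; this pair matches.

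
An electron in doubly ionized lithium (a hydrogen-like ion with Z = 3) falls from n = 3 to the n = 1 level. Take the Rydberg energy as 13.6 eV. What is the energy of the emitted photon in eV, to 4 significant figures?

108.8 eV

The Bohr energies scale as Z², so for Z = 3: E_n = −122.4/n² eV.
E_3 = −122.4/9 = −13.60 eV and E_1 = −122.4/1 = −122.4 eV.
The photon energy is |E_3 − E_1| = 108.8 eV.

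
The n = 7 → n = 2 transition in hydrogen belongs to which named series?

The series is set by the lower level: n_f = 2 is the Balmer series.

Balmer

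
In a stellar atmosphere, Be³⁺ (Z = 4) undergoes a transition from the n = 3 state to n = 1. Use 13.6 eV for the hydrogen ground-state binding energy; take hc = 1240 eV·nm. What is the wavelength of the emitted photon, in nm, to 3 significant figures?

For Z = 4 the level energies scale as Z², so the effective Rydberg energy is 13.6 × 16 = 217.6 eV.
ΔE = 217.6 × (1/1² − 1/3²) = 217.6 × 0.8889 = 193.4 eV.
λ = hc/ΔE = 1240 / 193.4 = 6.41 nm.

6.41 nm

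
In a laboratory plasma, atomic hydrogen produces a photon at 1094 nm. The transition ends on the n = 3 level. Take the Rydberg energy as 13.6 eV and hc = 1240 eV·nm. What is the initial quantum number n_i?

The photon energy is ΔE = hc/λ = 1240 / 1094 = 1.133 eV.
With Z = 1, ΔE = 13.60 × (1/n_f² − 1/n_i²), so 1/n_f² − 1/n_i² = 0.08334.
With n_f = 3: 1/n_i² = 1/9 − 0.08334 = 0.02777, so n_i ≈ 6.00.

n_i = 6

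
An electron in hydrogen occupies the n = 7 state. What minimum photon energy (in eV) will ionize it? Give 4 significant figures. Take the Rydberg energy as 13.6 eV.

0.2776 eV

E_7 = −13.60/49 = −0.2776 eV, so ionization (to E = 0) requires 0.2776 eV.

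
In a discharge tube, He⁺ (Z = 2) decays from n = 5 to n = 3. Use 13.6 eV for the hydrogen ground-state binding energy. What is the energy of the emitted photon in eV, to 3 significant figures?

3.87 eV

The Bohr energies scale as Z², so for Z = 2: E_n = −54.40/n² eV.
E_5 = −54.40/25 = −2.176 eV and E_3 = −54.40/9 = −6.044 eV.
The photon energy is |E_5 − E_3| = 3.87 eV.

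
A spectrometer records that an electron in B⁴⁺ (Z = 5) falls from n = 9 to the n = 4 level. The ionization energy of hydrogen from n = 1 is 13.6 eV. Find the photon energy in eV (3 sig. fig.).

17.1 eV

The Bohr energies scale as Z², so for Z = 5: E_n = −340.0/n² eV.
E_9 = −340.0/81 = −4.198 eV and E_4 = −340.0/16 = −21.25 eV.
The photon energy is |E_9 − E_4| = 17.1 eV.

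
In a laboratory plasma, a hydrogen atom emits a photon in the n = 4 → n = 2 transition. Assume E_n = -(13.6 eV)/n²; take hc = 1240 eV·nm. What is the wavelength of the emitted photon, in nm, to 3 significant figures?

486 nm

ΔE = 13.60 × (1/2² − 1/4²) = 13.60 × 0.1875 = 2.550 eV.
λ = hc/ΔE = 1240 / 2.550 = 486 nm.
This line belongs to the Balmer series.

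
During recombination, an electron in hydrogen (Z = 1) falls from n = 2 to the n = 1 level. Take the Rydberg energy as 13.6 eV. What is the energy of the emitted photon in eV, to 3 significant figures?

10.2 eV

E_2 = −13.60/4 = −3.400 eV and E_1 = −13.60/1 = −13.60 eV.
The photon energy is |E_2 − E_1| = 10.2 eV.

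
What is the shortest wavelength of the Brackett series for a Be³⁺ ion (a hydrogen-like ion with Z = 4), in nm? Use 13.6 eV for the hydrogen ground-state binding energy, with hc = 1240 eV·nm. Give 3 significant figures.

The Brackett series has lower level n_f = 4; the series limit corresponds to n_i → ∞.
ΔE_max = 13.6 × 16 / 4² = 13.60 eV.
λ_min = 1240 / 13.60 = 91.2 nm.

91.2 nm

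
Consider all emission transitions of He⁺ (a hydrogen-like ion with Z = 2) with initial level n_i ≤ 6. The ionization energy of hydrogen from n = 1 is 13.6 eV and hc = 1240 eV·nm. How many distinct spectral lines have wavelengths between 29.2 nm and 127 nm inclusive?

4

Enumerate all n_i → n_f pairs with 1 ≤ n_f < n_i ≤ 6 and compute λ = 1240 / [13.6·4·(1/n_f² − 1/n_i²)].
Lines falling in [29.2, 127] nm: 2→1 (30.39 nm), 6→2 (102.6 nm), 5→2 (108.5 nm), 4→2 (121.6 nm).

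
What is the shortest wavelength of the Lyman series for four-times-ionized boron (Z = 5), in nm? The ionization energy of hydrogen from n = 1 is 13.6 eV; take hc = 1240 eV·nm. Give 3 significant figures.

3.65 nm

The Lyman series has lower level n_f = 1; the series limit corresponds to n_i → ∞.
ΔE_max = 13.6 × 25 / 1² = 340.0 eV.
λ_min = 1240 / 340.0 = 3.65 nm.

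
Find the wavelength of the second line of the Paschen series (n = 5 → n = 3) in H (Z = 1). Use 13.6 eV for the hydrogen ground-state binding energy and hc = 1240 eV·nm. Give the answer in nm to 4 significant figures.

1282 nm

The Paschen series terminates on n_f = 3; the second line has n_i = 3+2 = 5.
ΔE = 13.60 × (1/3² − 1/5²) = 0.9671 eV.
λ = 1240 / 0.9671 = 1282 nm.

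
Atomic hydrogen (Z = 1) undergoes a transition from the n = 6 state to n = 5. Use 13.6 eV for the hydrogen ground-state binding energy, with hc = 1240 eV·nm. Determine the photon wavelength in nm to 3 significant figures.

7460 nm

ΔE = 13.60 × (1/5² − 1/6²) = 13.60 × 0.01222 = 0.1662 eV.
λ = hc/ΔE = 1240 / 0.1662 = 7460 nm.
This line belongs to the Pfund series.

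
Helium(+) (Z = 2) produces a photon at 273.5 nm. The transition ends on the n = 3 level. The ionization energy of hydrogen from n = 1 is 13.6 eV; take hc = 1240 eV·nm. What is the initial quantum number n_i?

n_i = 6

The photon energy is ΔE = hc/λ = 1240 / 273.5 = 4.534 eV.
With Z = 2, ΔE = 54.40 × (1/n_f² − 1/n_i²), so 1/n_f² − 1/n_i² = 0.08334.
With n_f = 3: 1/n_i² = 1/9 − 0.08334 = 0.02777, so n_i ≈ 6.00.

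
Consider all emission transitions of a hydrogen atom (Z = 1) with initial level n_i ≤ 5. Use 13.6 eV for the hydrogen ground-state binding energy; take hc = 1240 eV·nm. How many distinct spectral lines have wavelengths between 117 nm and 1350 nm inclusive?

Enumerate all n_i → n_f pairs with 1 ≤ n_f < n_i ≤ 5 and compute λ = 1240 / [13.6·1·(1/n_f² − 1/n_i²)].
Lines falling in [117, 1350] nm: 2→1 (121.6 nm), 5→2 (434.2 nm), 4→2 (486.3 nm), 3→2 (656.5 nm), 5→3 (1282 nm).

5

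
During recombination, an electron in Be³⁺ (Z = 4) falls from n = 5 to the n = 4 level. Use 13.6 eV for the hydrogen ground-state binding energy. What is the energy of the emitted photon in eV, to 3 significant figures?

The Bohr energies scale as Z², so for Z = 4: E_n = −217.6/n² eV.
E_5 = −217.6/25 = −8.704 eV and E_4 = −217.6/16 = −13.60 eV.
The photon energy is |E_5 − E_4| = 4.90 eV.

4.90 eV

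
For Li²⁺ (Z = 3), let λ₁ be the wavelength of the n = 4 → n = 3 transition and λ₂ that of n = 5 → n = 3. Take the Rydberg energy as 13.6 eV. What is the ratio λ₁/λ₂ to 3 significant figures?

1.46

λ ∝ 1/ΔE ∝ 1/(1/n_f² − 1/n_i²), and the Z² and hc factors cancel in the ratio.
λ₁/λ₂ = (1/3² − 1/5²)/(1/3² − 1/4²) = 0.07111/0.04861 = 1.46.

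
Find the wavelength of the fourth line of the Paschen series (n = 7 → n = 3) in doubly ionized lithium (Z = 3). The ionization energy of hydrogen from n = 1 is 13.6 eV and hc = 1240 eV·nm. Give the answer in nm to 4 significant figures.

111.7 nm

The Paschen series terminates on n_f = 3; the fourth line has n_i = 3+4 = 7.
ΔE = 122.4 × (1/3² − 1/7²) = 11.10 eV.
λ = 1240 / 11.10 = 111.7 nm.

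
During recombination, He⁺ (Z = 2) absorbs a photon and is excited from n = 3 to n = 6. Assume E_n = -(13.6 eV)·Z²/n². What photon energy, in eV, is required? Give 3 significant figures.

4.53 eV

The Bohr energies scale as Z², so for Z = 2: E_n = −54.40/n² eV.
E_6 = −54.40/36 = −1.511 eV and E_3 = −54.40/9 = −6.044 eV.
The photon energy is |E_6 − E_3| = 4.53 eV.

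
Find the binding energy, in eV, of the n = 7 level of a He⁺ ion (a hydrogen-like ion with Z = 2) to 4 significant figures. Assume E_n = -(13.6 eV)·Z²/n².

1.110 eV

E_n = −13.6 Z²/n² = −54.40/n² eV for Z = 2.
E_7 = −54.40/49 = −1.110 eV, so ionization (to E = 0) requires 1.110 eV.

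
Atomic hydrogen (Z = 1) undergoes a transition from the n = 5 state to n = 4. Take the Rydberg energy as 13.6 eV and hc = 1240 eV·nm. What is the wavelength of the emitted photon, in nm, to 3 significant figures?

4050 nm

ΔE = 13.60 × (1/4² − 1/5²) = 13.60 × 0.02250 = 0.3060 eV.
λ = hc/ΔE = 1240 / 0.3060 = 4050 nm.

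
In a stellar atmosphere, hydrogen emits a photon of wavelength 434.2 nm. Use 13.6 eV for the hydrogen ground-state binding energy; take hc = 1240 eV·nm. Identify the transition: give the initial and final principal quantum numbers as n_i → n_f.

n_i = 5, n_f = 2

The photon energy is ΔE = hc/λ = 1240 / 434.2 = 2.856 eV.
With Z = 1, ΔE = 13.60 × (1/n_f² − 1/n_i²), so 1/n_f² − 1/n_i² = 0.2100.
Trying n_f = 2 gives 1/n_i² = 0.04001, i.e. n_i ≈ 5; this pair matches.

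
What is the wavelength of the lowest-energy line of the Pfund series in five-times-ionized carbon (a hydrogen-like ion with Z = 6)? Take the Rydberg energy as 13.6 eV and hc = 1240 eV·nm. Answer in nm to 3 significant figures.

207 nm

The Pfund series terminates on n_f = 5; the first line has n_i = 5+1 = 6.
ΔE = 489.6 × (1/5² − 1/6²) = 5.984 eV.
λ = 1240 / 5.984 = 207 nm.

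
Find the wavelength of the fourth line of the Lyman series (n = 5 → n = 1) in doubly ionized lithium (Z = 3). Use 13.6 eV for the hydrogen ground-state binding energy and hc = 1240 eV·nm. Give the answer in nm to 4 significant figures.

10.55 nm

The Lyman series terminates on n_f = 1; the fourth line has n_i = 1+4 = 5.
ΔE = 122.4 × (1/1² − 1/5²) = 117.5 eV.
λ = 1240 / 117.5 = 10.55 nm.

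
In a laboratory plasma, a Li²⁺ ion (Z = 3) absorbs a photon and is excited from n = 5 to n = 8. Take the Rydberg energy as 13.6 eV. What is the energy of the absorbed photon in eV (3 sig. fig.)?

2.98 eV

The Bohr energies scale as Z², so for Z = 3: E_n = −122.4/n² eV.
E_8 = −122.4/64 = −1.913 eV and E_5 = −122.4/25 = −4.896 eV.
The photon energy is |E_8 − E_5| = 2.98 eV.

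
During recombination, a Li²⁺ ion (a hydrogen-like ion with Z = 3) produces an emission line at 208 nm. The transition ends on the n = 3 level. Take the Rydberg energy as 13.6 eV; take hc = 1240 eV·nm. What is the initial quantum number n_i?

The photon energy is ΔE = hc/λ = 1240 / 208 = 5.962 eV.
With Z = 3, ΔE = 122.4 × (1/n_f² − 1/n_i²), so 1/n_f² − 1/n_i² = 0.04871.
With n_f = 3: 1/n_i² = 1/9 − 0.04871 = 0.06241, so n_i ≈ 4.00.

n_i = 4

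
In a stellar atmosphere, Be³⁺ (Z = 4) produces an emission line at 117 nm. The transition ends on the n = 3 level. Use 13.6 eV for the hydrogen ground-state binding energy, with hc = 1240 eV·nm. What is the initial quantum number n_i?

n_i = 4

The photon energy is ΔE = hc/λ = 1240 / 117 = 10.60 eV.
With Z = 4, ΔE = 217.6 × (1/n_f² − 1/n_i²), so 1/n_f² − 1/n_i² = 0.04871.
With n_f = 3: 1/n_i² = 1/9 − 0.04871 = 0.06241, so n_i ≈ 4.00.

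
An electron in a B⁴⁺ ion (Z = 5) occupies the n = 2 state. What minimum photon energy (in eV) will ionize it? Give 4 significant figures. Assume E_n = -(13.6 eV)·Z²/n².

85.00 eV

E_n = −13.6 Z²/n² = −340.0/n² eV for Z = 5.
E_2 = −340.0/4 = −85.00 eV, so ionization (to E = 0) requires 85.00 eV.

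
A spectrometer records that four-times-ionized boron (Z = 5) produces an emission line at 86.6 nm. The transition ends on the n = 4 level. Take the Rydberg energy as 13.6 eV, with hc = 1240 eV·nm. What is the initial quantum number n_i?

n_i = 7

The photon energy is ΔE = hc/λ = 1240 / 86.6 = 14.32 eV.
With Z = 5, ΔE = 340.0 × (1/n_f² − 1/n_i²), so 1/n_f² − 1/n_i² = 0.04211.
With n_f = 4: 1/n_i² = 1/16 − 0.04211 = 0.02039, so n_i ≈ 7.00.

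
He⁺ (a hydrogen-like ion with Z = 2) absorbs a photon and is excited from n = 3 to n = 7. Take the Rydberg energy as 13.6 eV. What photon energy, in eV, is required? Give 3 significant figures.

4.93 eV

The Bohr energies scale as Z², so for Z = 2: E_n = −54.40/n² eV.
E_7 = −54.40/49 = −1.110 eV and E_3 = −54.40/9 = −6.044 eV.
The photon energy is |E_7 − E_3| = 4.93 eV.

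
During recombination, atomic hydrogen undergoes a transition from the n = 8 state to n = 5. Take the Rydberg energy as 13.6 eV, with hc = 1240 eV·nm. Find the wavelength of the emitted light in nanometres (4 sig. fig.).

3741 nm

ΔE = 13.60 × (1/5² − 1/8²) = 13.60 × 0.02438 = 0.3315 eV.
λ = hc/ΔE = 1240 / 0.3315 = 3741 nm.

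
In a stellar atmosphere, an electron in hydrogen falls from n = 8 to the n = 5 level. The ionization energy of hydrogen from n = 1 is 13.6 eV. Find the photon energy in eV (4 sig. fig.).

0.3315 eV

E_8 = −13.60/64 = −0.2125 eV and E_5 = −13.60/25 = −0.5440 eV.
The photon energy is |E_8 − E_5| = 0.3315 eV.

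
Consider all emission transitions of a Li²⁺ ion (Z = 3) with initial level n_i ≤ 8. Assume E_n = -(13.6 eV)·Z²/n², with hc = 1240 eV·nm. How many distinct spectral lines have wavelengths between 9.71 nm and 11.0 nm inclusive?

Enumerate all n_i → n_f pairs with 1 ≤ n_f < n_i ≤ 8 and compute λ = 1240 / [13.6·9·(1/n_f² − 1/n_i²)].
Lines falling in [9.71, 11.0] nm: 8→1 (10.29 nm), 7→1 (10.34 nm), 6→1 (10.42 nm), 5→1 (10.55 nm), 4→1 (10.81 nm).

5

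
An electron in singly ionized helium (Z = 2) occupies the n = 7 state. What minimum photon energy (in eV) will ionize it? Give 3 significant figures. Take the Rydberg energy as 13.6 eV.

E_n = −13.6 Z²/n² = −54.40/n² eV for Z = 2.
E_7 = −54.40/49 = −1.11 eV, so ionization (to E = 0) requires 1.11 eV.

1.11 eV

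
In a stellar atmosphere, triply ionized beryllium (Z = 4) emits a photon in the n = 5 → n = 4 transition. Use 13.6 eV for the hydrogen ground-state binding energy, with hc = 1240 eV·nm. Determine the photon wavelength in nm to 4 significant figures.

253.3 nm

For Z = 4 the level energies scale as Z², so the effective Rydberg energy is 13.6 × 16 = 217.6 eV.
ΔE = 217.6 × (1/4² − 1/5²) = 217.6 × 0.02250 = 4.896 eV.
λ = hc/ΔE = 1240 / 4.896 = 253.3 nm.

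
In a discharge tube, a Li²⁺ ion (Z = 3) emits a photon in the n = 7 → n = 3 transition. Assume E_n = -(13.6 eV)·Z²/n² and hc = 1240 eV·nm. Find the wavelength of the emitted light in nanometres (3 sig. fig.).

For Z = 3 the level energies scale as Z², so the effective Rydberg energy is 13.6 × 9 = 122.4 eV.
ΔE = 122.4 × (1/3² − 1/7²) = 122.4 × 0.09070 = 11.10 eV.
λ = hc/ΔE = 1240 / 11.10 = 112 nm.

112 nm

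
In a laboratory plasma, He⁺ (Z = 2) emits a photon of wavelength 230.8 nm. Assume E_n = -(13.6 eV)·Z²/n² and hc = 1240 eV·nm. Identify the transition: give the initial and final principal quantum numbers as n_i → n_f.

n_i = 9, n_f = 3

The photon energy is ΔE = hc/λ = 1240 / 230.8 = 5.373 eV.
With Z = 2, ΔE = 54.40 × (1/n_f² − 1/n_i²), so 1/n_f² − 1/n_i² = 0.09876.
Trying n_f = 3 gives 1/n_i² = 0.01235, i.e. n_i ≈ 9; this pair matches.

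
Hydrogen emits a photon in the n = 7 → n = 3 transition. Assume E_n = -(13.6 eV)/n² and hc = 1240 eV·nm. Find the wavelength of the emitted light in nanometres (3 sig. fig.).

1010 nm

ΔE = 13.60 × (1/3² − 1/7²) = 13.60 × 0.09070 = 1.234 eV.
λ = hc/ΔE = 1240 / 1.234 = 1010 nm.
This line belongs to the Paschen series.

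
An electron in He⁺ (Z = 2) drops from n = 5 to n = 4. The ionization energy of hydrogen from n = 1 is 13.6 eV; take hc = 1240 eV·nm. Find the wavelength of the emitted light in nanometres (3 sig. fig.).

1010 nm

For Z = 2 the level energies scale as Z², so the effective Rydberg energy is 13.6 × 4 = 54.40 eV.
ΔE = 54.40 × (1/4² − 1/5²) = 54.40 × 0.02250 = 1.224 eV.
λ = hc/ΔE = 1240 / 1.224 = 1010 nm.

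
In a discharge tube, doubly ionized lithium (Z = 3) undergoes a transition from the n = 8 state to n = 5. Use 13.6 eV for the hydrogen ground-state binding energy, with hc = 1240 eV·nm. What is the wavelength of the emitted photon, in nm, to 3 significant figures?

416 nm

For Z = 3 the level energies scale as Z², so the effective Rydberg energy is 13.6 × 9 = 122.4 eV.
ΔE = 122.4 × (1/5² − 1/8²) = 122.4 × 0.02438 = 2.984 eV.
λ = hc/ΔE = 1240 / 2.984 = 416 nm.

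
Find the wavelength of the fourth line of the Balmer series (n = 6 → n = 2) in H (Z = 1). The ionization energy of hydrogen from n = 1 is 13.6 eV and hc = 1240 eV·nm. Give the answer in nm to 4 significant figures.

410.3 nm

The Balmer series terminates on n_f = 2; the fourth line has n_i = 2+4 = 6.
ΔE = 13.60 × (1/2² − 1/6²) = 3.022 eV.
λ = 1240 / 3.022 = 410.3 nm.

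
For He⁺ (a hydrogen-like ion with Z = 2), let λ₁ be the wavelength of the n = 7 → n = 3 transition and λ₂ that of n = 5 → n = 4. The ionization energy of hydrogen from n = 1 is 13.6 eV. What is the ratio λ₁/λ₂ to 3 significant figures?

λ ∝ 1/ΔE ∝ 1/(1/n_f² − 1/n_i²), and the Z² and hc factors cancel in the ratio.
λ₁/λ₂ = (1/4² − 1/5²)/(1/3² − 1/7²) = 0.02250/0.09070 = 0.248.

0.248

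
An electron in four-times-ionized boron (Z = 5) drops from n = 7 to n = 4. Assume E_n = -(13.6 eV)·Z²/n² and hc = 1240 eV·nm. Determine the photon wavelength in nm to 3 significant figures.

For Z = 5 the level energies scale as Z², so the effective Rydberg energy is 13.6 × 25 = 340.0 eV.
ΔE = 340.0 × (1/4² − 1/7²) = 340.0 × 0.04209 = 14.31 eV.
λ = hc/ΔE = 1240 / 14.31 = 86.6 nm.

86.6 nm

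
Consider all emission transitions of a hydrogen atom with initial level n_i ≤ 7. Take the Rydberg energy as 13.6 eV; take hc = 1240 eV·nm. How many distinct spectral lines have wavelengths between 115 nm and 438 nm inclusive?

4

Enumerate all n_i → n_f pairs with 1 ≤ n_f < n_i ≤ 7 and compute λ = 1240 / [13.6·1·(1/n_f² − 1/n_i²)].
Lines falling in [115, 438] nm: 2→1 (121.6 nm), 7→2 (397.1 nm), 6→2 (410.3 nm), 5→2 (434.2 nm).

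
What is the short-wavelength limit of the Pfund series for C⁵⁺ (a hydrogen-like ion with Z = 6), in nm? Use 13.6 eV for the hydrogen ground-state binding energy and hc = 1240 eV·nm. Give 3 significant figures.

63.3 nm

The Pfund series has lower level n_f = 5; the series limit corresponds to n_i → ∞.
ΔE_max = 13.6 × 36 / 5² = 19.58 eV.
λ_min = 1240 / 19.58 = 63.3 nm.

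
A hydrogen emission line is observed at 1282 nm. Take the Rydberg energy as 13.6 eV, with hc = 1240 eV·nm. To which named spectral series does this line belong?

Paschen

ΔE = 1240/1282 = 0.9672 eV.
This matches 13.6 × (1/3² − 1/5²), so n_f = 3: the Paschen series.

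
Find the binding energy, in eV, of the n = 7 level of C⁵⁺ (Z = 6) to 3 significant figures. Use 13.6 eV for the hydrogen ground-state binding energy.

9.99 eV

E_n = −13.6 Z²/n² = −489.6/n² eV for Z = 6.
E_7 = −489.6/49 = −9.99 eV, so ionization (to E = 0) requires 9.99 eV.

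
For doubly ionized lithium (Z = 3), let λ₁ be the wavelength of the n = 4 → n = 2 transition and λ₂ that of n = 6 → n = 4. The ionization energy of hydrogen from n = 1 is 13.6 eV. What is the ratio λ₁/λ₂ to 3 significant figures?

0.185

λ ∝ 1/ΔE ∝ 1/(1/n_f² − 1/n_i²), and the Z² and hc factors cancel in the ratio.
λ₁/λ₂ = (1/4² − 1/6²)/(1/2² − 1/4²) = 0.03472/0.1875 = 0.185.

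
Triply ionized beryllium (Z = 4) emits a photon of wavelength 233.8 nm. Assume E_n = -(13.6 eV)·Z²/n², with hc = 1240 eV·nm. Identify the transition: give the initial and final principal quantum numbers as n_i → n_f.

The photon energy is ΔE = hc/λ = 1240 / 233.8 = 5.304 eV.
With Z = 4, ΔE = 217.6 × (1/n_f² − 1/n_i²), so 1/n_f² − 1/n_i² = 0.02437.
Trying n_f = 5 gives 1/n_i² = 0.01563, i.e. n_i ≈ 8; this pair matches.

n_i = 8, n_f = 5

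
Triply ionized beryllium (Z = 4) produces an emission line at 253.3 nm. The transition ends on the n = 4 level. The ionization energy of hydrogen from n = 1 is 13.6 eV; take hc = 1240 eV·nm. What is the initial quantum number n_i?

n_i = 5

The photon energy is ΔE = hc/λ = 1240 / 253.3 = 4.895 eV.
With Z = 4, ΔE = 217.6 × (1/n_f² − 1/n_i²), so 1/n_f² − 1/n_i² = 0.02250.
With n_f = 4: 1/n_i² = 1/16 − 0.02250 = 0.04000, so n_i ≈ 5.00.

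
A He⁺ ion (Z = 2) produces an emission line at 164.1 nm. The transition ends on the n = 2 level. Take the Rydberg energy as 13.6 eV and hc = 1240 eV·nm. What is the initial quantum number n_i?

The photon energy is ΔE = hc/λ = 1240 / 164.1 = 7.556 eV.
With Z = 2, ΔE = 54.40 × (1/n_f² − 1/n_i²), so 1/n_f² − 1/n_i² = 0.1389.
With n_f = 2: 1/n_i² = 1/4 − 0.1389 = 0.1111, so n_i ≈ 3.00.

n_i = 3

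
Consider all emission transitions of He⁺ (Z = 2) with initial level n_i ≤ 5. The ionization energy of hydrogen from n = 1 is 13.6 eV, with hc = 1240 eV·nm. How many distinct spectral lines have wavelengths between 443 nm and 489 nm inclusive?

1

Enumerate all n_i → n_f pairs with 1 ≤ n_f < n_i ≤ 5 and compute λ = 1240 / [13.6·4·(1/n_f² − 1/n_i²)].
Lines falling in [443, 489] nm: 4→3 (468.9 nm).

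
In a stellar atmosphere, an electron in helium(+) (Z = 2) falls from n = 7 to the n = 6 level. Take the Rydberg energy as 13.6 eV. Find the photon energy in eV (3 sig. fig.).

The Bohr energies scale as Z², so for Z = 2: E_n = −54.40/n² eV.
E_7 = −54.40/49 = −1.110 eV and E_6 = −54.40/36 = −1.511 eV.
The photon energy is |E_7 − E_6| = 0.401 eV.

0.401 eV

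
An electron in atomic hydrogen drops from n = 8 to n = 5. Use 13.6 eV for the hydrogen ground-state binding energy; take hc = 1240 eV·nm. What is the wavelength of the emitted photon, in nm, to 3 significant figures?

3740 nm

ΔE = 13.60 × (1/5² − 1/8²) = 13.60 × 0.02438 = 0.3315 eV.
λ = hc/ΔE = 1240 / 0.3315 = 3740 nm.
This line belongs to the Pfund series.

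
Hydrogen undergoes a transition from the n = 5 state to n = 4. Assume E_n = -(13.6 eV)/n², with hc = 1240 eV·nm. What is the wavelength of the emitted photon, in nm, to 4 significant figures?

4052 nm

ΔE = 13.60 × (1/4² − 1/5²) = 13.60 × 0.02250 = 0.3060 eV.
λ = hc/ΔE = 1240 / 0.3060 = 4052 nm.
This line belongs to the Brackett series.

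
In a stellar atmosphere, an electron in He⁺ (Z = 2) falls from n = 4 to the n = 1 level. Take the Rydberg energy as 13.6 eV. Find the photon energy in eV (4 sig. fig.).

The Bohr energies scale as Z², so for Z = 2: E_n = −54.40/n² eV.
E_4 = −54.40/16 = −3.400 eV and E_1 = −54.40/1 = −54.40 eV.
The photon energy is |E_4 − E_1| = 51.00 eV.

51.00 eV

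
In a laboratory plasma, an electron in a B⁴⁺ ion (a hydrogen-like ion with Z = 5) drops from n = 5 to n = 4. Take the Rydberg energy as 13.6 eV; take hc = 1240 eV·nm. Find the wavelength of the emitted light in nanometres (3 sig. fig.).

162 nm

For Z = 5 the level energies scale as Z², so the effective Rydberg energy is 13.6 × 25 = 340.0 eV.
ΔE = 340.0 × (1/4² − 1/5²) = 340.0 × 0.02250 = 7.650 eV.
λ = hc/ΔE = 1240 / 7.650 = 162 nm.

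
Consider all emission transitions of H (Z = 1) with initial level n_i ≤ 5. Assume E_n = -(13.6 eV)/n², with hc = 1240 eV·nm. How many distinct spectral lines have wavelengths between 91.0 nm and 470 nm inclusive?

5

Enumerate all n_i → n_f pairs with 1 ≤ n_f < n_i ≤ 5 and compute λ = 1240 / [13.6·1·(1/n_f² − 1/n_i²)].
Lines falling in [91.0, 470] nm: 5→1 (94.98 nm), 4→1 (97.25 nm), 3→1 (102.6 nm), 2→1 (121.6 nm), 5→2 (434.2 nm).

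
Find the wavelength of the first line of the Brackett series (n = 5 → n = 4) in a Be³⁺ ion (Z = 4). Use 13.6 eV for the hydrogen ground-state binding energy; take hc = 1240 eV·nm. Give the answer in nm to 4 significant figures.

The Brackett series terminates on n_f = 4; the first line has n_i = 4+1 = 5.
ΔE = 217.6 × (1/4² − 1/5²) = 4.896 eV.
λ = 1240 / 4.896 = 253.3 nm.

253.3 nm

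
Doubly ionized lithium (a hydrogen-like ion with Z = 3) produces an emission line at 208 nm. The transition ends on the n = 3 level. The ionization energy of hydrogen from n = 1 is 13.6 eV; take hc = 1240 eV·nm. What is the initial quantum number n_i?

The photon energy is ΔE = hc/λ = 1240 / 208 = 5.962 eV.
With Z = 3, ΔE = 122.4 × (1/n_f² − 1/n_i²), so 1/n_f² − 1/n_i² = 0.04871.
With n_f = 3: 1/n_i² = 1/9 − 0.04871 = 0.06241, so n_i ≈ 4.00.

n_i = 4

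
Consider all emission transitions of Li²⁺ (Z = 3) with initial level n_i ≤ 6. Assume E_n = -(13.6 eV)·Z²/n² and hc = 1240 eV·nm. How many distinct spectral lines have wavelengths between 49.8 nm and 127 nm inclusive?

3

Enumerate all n_i → n_f pairs with 1 ≤ n_f < n_i ≤ 6 and compute λ = 1240 / [13.6·9·(1/n_f² − 1/n_i²)].
Lines falling in [49.8, 127] nm: 4→2 (54.03 nm), 3→2 (72.94 nm), 6→3 (121.6 nm).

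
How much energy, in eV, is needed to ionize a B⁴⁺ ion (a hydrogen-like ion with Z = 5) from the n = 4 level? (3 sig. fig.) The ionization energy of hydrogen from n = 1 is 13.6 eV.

21.3 eV

E_n = −13.6 Z²/n² = −340.0/n² eV for Z = 5.
E_4 = −340.0/16 = −21.3 eV, so ionization (to E = 0) requires 21.3 eV.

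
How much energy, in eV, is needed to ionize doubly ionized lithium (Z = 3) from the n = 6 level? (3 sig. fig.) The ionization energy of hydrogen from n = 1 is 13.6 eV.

E_n = −13.6 Z²/n² = −122.4/n² eV for Z = 3.
E_6 = −122.4/36 = −3.40 eV, so ionization (to E = 0) requires 3.40 eV.

3.40 eV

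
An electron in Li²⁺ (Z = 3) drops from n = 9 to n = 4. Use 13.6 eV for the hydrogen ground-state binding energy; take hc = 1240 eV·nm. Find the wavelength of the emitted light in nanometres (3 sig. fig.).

For Z = 3 the level energies scale as Z², so the effective Rydberg energy is 13.6 × 9 = 122.4 eV.
ΔE = 122.4 × (1/4² − 1/9²) = 122.4 × 0.05015 = 6.139 eV.
λ = hc/ΔE = 1240 / 6.139 = 202 nm.

202 nm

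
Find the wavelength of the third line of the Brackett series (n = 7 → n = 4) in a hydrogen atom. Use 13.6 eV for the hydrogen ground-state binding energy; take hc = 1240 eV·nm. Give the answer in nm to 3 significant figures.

The Brackett series terminates on n_f = 4; the third line has n_i = 4+3 = 7.
ΔE = 13.60 × (1/4² − 1/7²) = 0.5724 eV.
λ = 1240 / 0.5724 = 2170 nm.

2170 nm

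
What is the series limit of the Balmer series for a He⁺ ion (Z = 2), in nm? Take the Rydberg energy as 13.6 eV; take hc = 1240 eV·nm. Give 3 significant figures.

91.2 nm

The Balmer series has lower level n_f = 2; the series limit corresponds to n_i → ∞.
ΔE_max = 13.6 × 4 / 2² = 13.60 eV.
λ_min = 1240 / 13.60 = 91.2 nm.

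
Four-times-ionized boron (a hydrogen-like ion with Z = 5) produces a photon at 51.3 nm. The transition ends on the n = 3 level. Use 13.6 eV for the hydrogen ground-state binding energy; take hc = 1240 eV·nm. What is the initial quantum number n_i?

The photon energy is ΔE = hc/λ = 1240 / 51.3 = 24.17 eV.
With Z = 5, ΔE = 340.0 × (1/n_f² − 1/n_i²), so 1/n_f² − 1/n_i² = 0.07109.
With n_f = 3: 1/n_i² = 1/9 − 0.07109 = 0.04002, so n_i ≈ 5.00.

n_i = 5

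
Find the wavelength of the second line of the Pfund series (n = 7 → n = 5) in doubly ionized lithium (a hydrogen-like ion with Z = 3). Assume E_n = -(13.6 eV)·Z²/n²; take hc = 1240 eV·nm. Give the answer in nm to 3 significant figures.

517 nm

The Pfund series terminates on n_f = 5; the second line has n_i = 5+2 = 7.
ΔE = 122.4 × (1/5² − 1/7²) = 2.398 eV.
λ = 1240 / 2.398 = 517 nm.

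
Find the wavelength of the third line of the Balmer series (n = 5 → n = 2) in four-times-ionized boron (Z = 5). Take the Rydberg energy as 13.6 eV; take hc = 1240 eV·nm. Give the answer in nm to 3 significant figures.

17.4 nm

The Balmer series terminates on n_f = 2; the third line has n_i = 2+3 = 5.
ΔE = 340.0 × (1/2² − 1/5²) = 71.40 eV.
λ = 1240 / 71.40 = 17.4 nm.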